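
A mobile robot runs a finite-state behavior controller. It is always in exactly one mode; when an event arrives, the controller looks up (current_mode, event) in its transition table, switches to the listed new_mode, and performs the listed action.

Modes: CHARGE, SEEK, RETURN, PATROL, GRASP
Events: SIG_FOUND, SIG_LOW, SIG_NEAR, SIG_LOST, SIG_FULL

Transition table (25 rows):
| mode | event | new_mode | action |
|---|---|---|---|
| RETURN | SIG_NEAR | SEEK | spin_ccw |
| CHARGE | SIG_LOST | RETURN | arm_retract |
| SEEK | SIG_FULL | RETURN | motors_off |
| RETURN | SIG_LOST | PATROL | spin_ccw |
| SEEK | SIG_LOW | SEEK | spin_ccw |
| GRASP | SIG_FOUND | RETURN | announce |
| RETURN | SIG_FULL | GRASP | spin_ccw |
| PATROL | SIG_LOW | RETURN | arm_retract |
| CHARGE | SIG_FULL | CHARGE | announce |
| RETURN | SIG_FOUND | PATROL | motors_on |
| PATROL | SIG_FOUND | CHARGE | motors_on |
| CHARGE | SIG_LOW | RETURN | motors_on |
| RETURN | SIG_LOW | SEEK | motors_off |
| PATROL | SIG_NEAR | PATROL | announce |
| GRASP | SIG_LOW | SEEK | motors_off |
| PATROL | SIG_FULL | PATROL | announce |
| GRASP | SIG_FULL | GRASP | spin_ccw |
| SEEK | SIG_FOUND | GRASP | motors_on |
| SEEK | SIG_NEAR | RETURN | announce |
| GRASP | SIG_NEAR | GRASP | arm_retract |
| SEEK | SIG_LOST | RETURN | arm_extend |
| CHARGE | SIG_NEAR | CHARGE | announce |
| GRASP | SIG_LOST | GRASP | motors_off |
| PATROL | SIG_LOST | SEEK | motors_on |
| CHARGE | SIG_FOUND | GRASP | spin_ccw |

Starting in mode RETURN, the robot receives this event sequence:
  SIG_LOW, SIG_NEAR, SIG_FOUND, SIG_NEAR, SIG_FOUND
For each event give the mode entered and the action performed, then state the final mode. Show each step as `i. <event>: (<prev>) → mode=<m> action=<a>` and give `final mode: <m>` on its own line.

final mode: CHARGE

1. SIG_LOW: (RETURN) → mode=SEEK action=motors_off
2. SIG_NEAR: (SEEK) → mode=RETURN action=announce
3. SIG_FOUND: (RETURN) → mode=PATROL action=motors_on
4. SIG_NEAR: (PATROL) → mode=PATROL action=announce
5. SIG_FOUND: (PATROL) → mode=CHARGE action=motors_on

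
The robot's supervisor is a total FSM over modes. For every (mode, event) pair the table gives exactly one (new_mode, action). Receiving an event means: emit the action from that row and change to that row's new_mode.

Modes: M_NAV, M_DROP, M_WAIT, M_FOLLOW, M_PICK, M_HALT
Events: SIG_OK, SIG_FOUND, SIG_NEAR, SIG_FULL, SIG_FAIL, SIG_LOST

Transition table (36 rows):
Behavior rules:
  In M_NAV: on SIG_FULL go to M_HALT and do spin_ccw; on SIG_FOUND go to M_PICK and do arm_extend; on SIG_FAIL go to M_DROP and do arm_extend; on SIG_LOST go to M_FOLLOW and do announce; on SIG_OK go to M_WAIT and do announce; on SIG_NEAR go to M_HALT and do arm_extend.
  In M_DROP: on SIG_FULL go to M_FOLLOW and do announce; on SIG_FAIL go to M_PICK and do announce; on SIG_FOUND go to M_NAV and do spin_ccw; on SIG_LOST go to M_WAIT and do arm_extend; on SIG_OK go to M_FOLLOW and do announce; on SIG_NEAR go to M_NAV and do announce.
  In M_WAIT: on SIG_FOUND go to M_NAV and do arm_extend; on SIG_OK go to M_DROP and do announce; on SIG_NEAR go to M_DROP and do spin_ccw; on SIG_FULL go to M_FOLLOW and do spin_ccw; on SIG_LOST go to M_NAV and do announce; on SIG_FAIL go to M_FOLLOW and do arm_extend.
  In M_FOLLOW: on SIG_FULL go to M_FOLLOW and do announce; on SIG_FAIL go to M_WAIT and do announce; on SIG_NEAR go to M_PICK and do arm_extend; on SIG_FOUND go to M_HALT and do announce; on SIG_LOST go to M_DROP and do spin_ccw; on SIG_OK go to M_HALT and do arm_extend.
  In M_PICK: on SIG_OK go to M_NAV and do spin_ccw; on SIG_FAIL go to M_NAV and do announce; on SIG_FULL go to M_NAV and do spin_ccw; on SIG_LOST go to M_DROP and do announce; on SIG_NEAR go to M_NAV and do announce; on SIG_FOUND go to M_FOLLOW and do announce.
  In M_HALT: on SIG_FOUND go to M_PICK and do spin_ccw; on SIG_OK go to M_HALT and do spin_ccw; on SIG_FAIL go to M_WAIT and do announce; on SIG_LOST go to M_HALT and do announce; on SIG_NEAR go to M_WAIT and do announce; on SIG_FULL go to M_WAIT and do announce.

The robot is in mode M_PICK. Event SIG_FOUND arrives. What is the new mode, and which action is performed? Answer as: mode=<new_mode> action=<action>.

current mode = M_PICK; filter table to that mode:
  (M_PICK, SIG_OK) → (M_NAV, spin_ccw)
  (M_PICK, SIG_FAIL) → (M_NAV, announce)
  (M_PICK, SIG_FULL) → (M_NAV, spin_ccw)
  (M_PICK, SIG_LOST) → (M_DROP, announce)
  (M_PICK, SIG_NEAR) → (M_NAV, announce)
  (M_PICK, SIG_FOUND) → (M_FOLLOW, announce)  ← event matches
event = SIG_FOUND selects (M_FOLLOW, announce)

mode=M_FOLLOW action=announce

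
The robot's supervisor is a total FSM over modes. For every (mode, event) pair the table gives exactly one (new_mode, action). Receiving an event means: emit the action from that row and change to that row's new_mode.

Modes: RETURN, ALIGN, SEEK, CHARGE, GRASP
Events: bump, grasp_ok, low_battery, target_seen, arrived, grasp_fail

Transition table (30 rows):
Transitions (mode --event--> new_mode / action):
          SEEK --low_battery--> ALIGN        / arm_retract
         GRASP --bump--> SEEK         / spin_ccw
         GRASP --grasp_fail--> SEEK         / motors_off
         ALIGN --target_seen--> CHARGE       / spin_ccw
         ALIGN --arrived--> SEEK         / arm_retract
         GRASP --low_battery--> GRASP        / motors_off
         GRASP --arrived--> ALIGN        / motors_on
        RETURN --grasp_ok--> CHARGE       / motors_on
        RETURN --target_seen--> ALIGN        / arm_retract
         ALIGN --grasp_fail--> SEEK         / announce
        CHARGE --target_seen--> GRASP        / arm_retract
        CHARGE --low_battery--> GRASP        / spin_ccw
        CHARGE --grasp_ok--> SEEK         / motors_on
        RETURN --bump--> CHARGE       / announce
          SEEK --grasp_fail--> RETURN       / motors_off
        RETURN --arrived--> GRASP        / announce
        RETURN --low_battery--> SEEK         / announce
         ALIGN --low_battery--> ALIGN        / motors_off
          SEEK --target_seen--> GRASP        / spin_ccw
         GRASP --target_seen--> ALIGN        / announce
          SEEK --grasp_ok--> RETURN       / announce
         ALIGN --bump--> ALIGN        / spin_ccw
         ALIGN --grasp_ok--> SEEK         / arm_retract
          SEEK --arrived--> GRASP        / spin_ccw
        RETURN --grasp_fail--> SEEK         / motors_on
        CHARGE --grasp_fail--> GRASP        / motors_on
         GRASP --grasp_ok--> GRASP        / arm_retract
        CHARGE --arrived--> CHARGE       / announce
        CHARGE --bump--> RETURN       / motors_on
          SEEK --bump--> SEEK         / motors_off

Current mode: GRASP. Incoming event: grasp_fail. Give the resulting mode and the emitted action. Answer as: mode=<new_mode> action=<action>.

mode=SEEK action=motors_off

current mode = GRASP; filter table to that mode:
  (GRASP, bump) → (SEEK, spin_ccw)
  (GRASP, grasp_fail) → (SEEK, motors_off)  ← event matches
  (GRASP, low_battery) → (GRASP, motors_off)
  (GRASP, arrived) → (ALIGN, motors_on)
  (GRASP, target_seen) → (ALIGN, announce)
  (GRASP, grasp_ok) → (GRASP, arm_retract)
event = grasp_fail selects (SEEK, motors_off)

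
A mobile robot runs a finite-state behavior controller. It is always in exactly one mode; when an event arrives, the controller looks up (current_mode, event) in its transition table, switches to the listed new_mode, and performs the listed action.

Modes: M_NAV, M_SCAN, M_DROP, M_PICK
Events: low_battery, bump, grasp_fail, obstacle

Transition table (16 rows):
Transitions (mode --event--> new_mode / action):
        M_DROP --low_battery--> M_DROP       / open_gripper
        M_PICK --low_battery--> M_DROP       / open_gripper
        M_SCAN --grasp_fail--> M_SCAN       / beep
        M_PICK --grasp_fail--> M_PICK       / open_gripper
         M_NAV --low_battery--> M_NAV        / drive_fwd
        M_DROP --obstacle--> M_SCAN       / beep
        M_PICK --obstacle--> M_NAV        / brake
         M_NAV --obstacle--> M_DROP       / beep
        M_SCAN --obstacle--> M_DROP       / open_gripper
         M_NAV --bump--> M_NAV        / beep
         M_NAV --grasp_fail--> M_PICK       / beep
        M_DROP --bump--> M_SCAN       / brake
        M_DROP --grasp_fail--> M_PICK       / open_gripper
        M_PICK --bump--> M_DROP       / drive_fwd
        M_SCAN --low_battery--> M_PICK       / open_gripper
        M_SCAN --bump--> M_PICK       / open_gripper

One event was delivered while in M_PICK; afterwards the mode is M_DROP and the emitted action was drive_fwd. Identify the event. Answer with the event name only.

try low_battery: (M_PICK, low_battery) → (M_DROP, open_gripper)
try bump: (M_PICK, bump) → (M_DROP, drive_fwd)  ← matches
try grasp_fail: (M_PICK, grasp_fail) → (M_PICK, open_gripper)
try obstacle: (M_PICK, obstacle) → (M_NAV, brake)

bump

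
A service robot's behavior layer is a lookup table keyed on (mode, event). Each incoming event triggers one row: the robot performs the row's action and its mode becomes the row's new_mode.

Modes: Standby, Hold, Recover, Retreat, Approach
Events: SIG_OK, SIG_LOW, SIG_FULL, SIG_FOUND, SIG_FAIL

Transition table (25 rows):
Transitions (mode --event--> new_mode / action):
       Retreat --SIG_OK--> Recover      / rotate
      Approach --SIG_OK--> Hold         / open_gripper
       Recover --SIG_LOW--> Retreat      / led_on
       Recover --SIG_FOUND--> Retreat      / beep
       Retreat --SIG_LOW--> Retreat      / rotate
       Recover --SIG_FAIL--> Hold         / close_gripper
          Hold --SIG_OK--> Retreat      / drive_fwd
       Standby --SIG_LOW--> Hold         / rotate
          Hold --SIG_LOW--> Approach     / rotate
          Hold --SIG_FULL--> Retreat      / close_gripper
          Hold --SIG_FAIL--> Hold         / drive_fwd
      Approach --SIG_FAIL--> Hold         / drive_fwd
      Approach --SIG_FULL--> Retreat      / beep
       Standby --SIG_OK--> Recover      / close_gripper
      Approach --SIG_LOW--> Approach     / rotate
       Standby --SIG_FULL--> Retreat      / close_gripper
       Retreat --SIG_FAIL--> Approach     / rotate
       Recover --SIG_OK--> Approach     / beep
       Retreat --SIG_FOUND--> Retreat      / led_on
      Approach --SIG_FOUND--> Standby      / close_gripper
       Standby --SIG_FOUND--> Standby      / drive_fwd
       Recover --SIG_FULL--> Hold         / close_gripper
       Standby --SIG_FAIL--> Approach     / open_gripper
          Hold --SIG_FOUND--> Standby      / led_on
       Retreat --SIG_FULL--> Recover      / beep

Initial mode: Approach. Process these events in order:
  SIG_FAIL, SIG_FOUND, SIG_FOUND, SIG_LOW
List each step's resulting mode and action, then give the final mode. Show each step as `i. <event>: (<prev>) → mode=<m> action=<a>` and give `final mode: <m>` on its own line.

final mode: Hold

1. SIG_FAIL: (Approach) → mode=Hold action=drive_fwd
2. SIG_FOUND: (Hold) → mode=Standby action=led_on
3. SIG_FOUND: (Standby) → mode=Standby action=drive_fwd
4. SIG_LOW: (Standby) → mode=Hold action=rotate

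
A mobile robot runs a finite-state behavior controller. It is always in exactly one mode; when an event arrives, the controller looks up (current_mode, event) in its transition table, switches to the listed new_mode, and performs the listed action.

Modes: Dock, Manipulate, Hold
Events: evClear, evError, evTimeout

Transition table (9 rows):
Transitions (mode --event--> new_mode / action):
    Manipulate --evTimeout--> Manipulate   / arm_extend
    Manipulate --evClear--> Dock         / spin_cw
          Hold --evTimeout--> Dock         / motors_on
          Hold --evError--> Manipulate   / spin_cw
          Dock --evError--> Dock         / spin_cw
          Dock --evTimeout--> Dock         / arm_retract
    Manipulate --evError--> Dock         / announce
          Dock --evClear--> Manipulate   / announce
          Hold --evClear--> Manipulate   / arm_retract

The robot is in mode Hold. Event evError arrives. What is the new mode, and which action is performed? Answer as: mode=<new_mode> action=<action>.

current mode = Hold; filter table to that mode:
  (Hold, evTimeout) → (Dock, motors_on)
  (Hold, evError) → (Manipulate, spin_cw)  ← event matches
  (Hold, evClear) → (Manipulate, arm_retract)
event = evError selects (Manipulate, spin_cw)

mode=Manipulate action=spin_cw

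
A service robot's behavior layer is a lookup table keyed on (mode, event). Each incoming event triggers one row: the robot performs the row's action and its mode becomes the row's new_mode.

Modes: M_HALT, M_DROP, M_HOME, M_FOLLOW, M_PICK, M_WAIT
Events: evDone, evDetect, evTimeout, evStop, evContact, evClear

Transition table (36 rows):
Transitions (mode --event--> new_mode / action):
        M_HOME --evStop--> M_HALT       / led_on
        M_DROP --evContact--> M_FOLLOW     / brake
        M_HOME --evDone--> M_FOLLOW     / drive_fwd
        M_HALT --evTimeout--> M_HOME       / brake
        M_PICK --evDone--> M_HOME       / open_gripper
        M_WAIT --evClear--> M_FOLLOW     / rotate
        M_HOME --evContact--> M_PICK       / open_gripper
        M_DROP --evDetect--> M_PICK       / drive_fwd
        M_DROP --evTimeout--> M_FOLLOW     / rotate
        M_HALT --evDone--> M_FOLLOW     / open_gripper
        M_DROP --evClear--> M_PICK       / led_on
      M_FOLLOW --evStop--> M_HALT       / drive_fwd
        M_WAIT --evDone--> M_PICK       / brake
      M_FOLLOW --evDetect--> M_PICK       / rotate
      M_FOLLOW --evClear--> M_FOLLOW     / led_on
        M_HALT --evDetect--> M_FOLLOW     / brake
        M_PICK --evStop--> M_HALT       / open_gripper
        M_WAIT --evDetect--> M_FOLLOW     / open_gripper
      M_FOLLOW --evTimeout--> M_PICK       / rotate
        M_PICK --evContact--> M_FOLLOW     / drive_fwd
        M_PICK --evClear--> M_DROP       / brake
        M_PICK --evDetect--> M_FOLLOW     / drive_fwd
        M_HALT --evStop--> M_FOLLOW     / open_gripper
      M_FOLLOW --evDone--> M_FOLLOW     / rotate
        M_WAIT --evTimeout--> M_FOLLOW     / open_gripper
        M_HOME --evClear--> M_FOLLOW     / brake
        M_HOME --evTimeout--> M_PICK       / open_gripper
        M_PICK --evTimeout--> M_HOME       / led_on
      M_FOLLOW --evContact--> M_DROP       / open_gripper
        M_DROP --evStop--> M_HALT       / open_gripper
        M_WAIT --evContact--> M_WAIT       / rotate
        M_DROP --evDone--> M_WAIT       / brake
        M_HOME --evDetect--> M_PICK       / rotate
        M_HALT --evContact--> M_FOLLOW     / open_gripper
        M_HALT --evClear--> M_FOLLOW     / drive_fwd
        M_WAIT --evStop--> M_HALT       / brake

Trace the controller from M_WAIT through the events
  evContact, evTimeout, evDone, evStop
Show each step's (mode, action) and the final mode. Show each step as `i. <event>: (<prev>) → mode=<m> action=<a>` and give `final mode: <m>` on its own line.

1. evContact: (M_WAIT) → mode=M_WAIT action=rotate
2. evTimeout: (M_WAIT) → mode=M_FOLLOW action=open_gripper
3. evDone: (M_FOLLOW) → mode=M_FOLLOW action=rotate
4. evStop: (M_FOLLOW) → mode=M_HALT action=drive_fwd

final mode: M_HALT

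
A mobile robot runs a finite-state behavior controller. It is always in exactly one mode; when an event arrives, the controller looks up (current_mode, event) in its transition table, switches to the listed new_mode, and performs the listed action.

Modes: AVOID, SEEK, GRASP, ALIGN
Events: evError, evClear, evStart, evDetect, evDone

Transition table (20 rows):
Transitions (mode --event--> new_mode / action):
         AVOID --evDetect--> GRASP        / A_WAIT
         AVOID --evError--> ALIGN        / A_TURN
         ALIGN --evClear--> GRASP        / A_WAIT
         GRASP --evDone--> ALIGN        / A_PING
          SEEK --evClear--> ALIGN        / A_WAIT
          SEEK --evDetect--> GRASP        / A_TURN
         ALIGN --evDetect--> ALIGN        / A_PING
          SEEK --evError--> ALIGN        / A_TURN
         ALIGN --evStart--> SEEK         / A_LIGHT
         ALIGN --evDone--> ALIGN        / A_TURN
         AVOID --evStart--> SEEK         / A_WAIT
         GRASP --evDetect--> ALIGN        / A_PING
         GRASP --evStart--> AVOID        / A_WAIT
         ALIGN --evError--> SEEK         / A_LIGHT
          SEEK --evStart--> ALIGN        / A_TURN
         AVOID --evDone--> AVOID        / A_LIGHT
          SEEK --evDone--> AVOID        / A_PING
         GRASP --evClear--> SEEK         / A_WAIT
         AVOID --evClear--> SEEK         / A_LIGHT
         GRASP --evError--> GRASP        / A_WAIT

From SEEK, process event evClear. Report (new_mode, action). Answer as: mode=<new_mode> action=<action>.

current mode = SEEK; filter table to that mode:
  (SEEK, evClear) → (ALIGN, A_WAIT)  ← event matches
  (SEEK, evDetect) → (GRASP, A_TURN)
  (SEEK, evError) → (ALIGN, A_TURN)
  (SEEK, evStart) → (ALIGN, A_TURN)
  (SEEK, evDone) → (AVOID, A_PING)
event = evClear selects (ALIGN, A_WAIT)

mode=ALIGN action=A_WAIT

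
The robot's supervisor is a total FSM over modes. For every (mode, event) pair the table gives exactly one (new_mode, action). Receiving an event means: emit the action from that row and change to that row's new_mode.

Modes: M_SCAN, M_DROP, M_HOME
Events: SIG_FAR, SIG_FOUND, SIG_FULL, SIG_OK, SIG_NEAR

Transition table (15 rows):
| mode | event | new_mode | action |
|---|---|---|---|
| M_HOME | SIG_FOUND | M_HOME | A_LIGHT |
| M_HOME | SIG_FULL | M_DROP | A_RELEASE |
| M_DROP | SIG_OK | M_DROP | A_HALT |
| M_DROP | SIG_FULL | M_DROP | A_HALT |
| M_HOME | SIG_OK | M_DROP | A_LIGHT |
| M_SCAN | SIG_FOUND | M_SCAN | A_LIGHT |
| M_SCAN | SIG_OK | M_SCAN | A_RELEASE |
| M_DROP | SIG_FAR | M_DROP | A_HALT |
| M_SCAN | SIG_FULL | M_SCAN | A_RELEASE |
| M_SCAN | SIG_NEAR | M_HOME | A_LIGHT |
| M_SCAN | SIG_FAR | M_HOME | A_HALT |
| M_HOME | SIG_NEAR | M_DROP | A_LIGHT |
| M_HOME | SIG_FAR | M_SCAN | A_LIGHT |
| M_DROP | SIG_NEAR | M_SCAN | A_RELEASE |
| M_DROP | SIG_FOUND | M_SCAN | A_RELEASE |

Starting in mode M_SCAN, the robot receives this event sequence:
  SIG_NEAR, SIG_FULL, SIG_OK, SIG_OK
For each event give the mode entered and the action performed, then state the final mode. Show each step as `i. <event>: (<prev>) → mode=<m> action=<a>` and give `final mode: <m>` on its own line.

1. SIG_NEAR: (M_SCAN) → mode=M_HOME action=A_LIGHT
2. SIG_FULL: (M_HOME) → mode=M_DROP action=A_RELEASE
3. SIG_OK: (M_DROP) → mode=M_DROP action=A_HALT
4. SIG_OK: (M_DROP) → mode=M_DROP action=A_HALT

final mode: M_DROP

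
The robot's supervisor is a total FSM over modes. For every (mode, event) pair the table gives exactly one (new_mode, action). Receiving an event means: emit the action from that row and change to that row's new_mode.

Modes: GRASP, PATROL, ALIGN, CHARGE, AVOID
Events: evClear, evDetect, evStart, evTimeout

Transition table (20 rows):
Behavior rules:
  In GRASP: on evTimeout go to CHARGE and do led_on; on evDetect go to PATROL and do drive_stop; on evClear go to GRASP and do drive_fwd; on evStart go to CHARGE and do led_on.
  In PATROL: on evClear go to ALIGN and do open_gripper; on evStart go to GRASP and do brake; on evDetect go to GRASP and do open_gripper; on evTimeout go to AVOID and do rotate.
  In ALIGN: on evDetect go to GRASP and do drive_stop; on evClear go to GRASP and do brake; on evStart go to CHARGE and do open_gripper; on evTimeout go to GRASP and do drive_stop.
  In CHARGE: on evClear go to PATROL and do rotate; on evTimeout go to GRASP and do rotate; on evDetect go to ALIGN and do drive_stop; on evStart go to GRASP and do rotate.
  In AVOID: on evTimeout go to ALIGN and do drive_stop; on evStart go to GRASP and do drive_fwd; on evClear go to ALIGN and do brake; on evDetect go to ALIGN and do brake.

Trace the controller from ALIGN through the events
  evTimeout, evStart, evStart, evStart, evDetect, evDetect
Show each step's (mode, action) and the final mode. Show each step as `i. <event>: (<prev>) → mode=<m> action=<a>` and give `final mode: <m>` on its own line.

final mode: GRASP

1. evTimeout: (ALIGN) → mode=GRASP action=drive_stop
2. evStart: (GRASP) → mode=CHARGE action=led_on
3. evStart: (CHARGE) → mode=GRASP action=rotate
4. evStart: (GRASP) → mode=CHARGE action=led_on
5. evDetect: (CHARGE) → mode=ALIGN action=drive_stop
6. evDetect: (ALIGN) → mode=GRASP action=drive_stop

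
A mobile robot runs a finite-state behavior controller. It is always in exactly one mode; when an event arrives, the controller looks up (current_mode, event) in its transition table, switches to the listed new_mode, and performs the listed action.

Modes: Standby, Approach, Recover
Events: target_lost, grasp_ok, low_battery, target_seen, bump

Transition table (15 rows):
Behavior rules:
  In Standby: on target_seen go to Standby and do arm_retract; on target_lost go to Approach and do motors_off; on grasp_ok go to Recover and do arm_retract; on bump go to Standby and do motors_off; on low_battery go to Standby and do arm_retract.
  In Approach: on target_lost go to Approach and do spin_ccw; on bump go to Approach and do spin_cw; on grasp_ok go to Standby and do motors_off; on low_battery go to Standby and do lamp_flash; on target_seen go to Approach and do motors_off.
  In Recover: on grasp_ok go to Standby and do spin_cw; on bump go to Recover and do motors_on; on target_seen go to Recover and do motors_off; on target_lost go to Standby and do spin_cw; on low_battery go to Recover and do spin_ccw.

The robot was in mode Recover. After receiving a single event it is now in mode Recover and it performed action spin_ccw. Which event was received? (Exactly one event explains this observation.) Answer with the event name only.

low_battery

try target_lost: (Recover, target_lost) → (Standby, spin_cw)
try grasp_ok: (Recover, grasp_ok) → (Standby, spin_cw)
try low_battery: (Recover, low_battery) → (Recover, spin_ccw)  ← matches
try target_seen: (Recover, target_seen) → (Recover, motors_off)
try bump: (Recover, bump) → (Recover, motors_on)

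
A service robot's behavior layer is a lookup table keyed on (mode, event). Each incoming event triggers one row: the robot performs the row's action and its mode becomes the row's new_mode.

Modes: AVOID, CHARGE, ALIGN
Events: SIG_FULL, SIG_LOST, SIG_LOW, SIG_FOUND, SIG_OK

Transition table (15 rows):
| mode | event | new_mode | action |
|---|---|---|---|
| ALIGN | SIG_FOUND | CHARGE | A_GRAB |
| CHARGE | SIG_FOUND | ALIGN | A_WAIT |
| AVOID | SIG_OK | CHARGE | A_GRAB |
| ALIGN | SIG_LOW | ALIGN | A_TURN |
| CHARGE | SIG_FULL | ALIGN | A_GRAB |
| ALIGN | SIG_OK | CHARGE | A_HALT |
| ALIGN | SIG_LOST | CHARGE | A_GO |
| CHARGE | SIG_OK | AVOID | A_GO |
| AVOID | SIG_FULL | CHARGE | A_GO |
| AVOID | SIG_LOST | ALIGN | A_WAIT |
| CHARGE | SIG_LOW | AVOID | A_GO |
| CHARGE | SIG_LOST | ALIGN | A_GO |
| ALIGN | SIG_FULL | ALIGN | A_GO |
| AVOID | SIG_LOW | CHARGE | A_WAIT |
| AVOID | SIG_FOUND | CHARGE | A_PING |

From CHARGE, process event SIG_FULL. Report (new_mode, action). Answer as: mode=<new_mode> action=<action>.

mode=ALIGN action=A_GRAB

current mode = CHARGE; filter table to that mode:
  (CHARGE, SIG_FOUND) → (ALIGN, A_WAIT)
  (CHARGE, SIG_FULL) → (ALIGN, A_GRAB)  ← event matches
  (CHARGE, SIG_OK) → (AVOID, A_GO)
  (CHARGE, SIG_LOW) → (AVOID, A_GO)
  (CHARGE, SIG_LOST) → (ALIGN, A_GO)
event = SIG_FULL selects (ALIGN, A_GRAB)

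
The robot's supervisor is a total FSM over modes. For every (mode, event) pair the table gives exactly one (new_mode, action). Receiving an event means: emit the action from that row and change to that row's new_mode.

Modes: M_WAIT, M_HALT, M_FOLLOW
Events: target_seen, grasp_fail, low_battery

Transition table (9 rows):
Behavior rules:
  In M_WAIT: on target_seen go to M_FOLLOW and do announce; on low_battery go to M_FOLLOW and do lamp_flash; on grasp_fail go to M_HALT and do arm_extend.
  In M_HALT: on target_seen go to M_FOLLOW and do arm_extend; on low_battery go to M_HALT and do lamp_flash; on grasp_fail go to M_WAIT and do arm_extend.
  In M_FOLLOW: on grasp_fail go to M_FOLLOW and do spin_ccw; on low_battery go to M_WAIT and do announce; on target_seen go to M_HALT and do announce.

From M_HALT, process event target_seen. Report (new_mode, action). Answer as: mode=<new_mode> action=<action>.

mode=M_FOLLOW action=arm_extend

current mode = M_HALT; filter table to that mode:
  (M_HALT, target_seen) → (M_FOLLOW, arm_extend)  ← event matches
  (M_HALT, low_battery) → (M_HALT, lamp_flash)
  (M_HALT, grasp_fail) → (M_WAIT, arm_extend)
event = target_seen selects (M_FOLLOW, arm_extend)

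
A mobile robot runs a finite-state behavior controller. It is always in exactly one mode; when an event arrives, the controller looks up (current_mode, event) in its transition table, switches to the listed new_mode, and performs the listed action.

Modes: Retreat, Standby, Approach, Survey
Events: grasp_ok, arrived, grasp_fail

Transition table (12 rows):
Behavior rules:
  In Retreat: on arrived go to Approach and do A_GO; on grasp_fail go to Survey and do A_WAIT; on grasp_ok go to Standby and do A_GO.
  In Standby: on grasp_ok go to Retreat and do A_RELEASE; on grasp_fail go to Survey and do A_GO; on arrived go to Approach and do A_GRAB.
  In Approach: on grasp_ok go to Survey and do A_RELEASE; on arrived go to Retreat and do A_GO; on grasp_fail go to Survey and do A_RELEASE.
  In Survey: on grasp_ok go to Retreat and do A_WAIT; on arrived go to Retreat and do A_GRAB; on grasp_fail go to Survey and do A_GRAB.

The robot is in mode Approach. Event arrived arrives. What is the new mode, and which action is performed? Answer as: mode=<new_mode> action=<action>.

current mode = Approach; filter table to that mode:
  (Approach, grasp_ok) → (Survey, A_RELEASE)
  (Approach, arrived) → (Retreat, A_GO)  ← event matches
  (Approach, grasp_fail) → (Survey, A_RELEASE)
event = arrived selects (Retreat, A_GO)

mode=Retreat action=A_GO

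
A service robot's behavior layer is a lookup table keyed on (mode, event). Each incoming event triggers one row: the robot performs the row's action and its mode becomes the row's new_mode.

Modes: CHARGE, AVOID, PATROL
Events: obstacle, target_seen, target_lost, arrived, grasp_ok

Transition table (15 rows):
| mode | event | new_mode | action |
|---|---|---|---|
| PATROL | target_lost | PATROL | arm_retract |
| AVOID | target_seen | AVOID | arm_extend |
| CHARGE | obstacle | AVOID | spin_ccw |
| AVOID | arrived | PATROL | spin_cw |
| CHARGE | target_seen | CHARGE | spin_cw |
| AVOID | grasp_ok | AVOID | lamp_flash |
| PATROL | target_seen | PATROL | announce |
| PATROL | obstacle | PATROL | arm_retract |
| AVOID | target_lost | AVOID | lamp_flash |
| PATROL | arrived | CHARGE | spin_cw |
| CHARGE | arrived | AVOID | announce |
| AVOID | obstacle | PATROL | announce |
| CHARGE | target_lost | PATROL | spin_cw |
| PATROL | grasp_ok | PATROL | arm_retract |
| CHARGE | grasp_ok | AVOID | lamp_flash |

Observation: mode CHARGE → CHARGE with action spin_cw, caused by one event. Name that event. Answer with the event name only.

target_seen

try obstacle: (CHARGE, obstacle) → (AVOID, spin_ccw)
try target_seen: (CHARGE, target_seen) → (CHARGE, spin_cw)  ← matches
try target_lost: (CHARGE, target_lost) → (PATROL, spin_cw)
try arrived: (CHARGE, arrived) → (AVOID, announce)
try grasp_ok: (CHARGE, grasp_ok) → (AVOID, lamp_flash)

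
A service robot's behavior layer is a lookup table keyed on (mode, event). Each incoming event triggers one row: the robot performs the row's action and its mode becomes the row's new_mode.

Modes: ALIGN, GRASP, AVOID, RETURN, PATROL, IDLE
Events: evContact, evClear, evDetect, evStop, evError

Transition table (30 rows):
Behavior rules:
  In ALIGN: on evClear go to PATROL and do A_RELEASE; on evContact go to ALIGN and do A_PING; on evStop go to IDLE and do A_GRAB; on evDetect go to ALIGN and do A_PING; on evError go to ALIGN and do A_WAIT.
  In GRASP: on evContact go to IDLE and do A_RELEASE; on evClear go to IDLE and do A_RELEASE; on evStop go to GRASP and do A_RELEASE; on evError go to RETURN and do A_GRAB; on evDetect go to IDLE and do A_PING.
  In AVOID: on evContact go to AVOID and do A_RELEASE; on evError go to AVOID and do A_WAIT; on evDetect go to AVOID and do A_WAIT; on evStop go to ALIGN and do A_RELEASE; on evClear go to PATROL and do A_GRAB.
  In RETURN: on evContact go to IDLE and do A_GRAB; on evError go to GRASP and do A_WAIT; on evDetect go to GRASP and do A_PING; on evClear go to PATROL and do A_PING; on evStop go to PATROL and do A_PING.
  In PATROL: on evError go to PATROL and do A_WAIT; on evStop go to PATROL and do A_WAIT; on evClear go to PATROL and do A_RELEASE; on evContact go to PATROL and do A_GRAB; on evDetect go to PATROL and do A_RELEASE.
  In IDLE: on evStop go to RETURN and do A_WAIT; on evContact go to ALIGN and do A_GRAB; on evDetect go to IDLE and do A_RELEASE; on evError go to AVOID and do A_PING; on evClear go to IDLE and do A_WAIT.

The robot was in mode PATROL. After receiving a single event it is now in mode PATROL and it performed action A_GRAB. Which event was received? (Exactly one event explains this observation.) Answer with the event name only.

evContact

try evContact: (PATROL, evContact) → (PATROL, A_GRAB)  ← matches
try evClear: (PATROL, evClear) → (PATROL, A_RELEASE)
try evDetect: (PATROL, evDetect) → (PATROL, A_RELEASE)
try evStop: (PATROL, evStop) → (PATROL, A_WAIT)
try evError: (PATROL, evError) → (PATROL, A_WAIT)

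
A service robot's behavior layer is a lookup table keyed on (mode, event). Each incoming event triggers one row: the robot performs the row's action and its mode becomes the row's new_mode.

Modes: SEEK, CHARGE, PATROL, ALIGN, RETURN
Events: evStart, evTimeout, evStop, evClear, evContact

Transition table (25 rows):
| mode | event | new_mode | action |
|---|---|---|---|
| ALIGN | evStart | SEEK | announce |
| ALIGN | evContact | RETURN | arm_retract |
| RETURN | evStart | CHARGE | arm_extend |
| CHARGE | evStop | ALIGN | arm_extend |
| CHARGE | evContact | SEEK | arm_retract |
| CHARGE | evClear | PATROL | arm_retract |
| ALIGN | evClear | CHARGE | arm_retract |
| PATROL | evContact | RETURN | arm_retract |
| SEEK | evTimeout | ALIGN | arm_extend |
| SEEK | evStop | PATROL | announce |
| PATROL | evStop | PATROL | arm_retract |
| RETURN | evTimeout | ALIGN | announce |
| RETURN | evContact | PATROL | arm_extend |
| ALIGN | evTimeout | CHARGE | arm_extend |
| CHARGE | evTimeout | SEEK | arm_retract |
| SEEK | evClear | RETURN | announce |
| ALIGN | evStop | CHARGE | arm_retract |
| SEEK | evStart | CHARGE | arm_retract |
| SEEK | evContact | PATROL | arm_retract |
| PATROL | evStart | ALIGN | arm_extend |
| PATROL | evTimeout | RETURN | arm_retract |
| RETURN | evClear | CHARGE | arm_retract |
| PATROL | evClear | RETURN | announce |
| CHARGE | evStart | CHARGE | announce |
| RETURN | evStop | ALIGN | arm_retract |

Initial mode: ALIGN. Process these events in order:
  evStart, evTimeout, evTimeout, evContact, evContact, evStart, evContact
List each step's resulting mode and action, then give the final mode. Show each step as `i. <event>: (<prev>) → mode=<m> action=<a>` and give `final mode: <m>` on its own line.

1. evStart: (ALIGN) → mode=SEEK action=announce
2. evTimeout: (SEEK) → mode=ALIGN action=arm_extend
3. evTimeout: (ALIGN) → mode=CHARGE action=arm_extend
4. evContact: (CHARGE) → mode=SEEK action=arm_retract
5. evContact: (SEEK) → mode=PATROL action=arm_retract
6. evStart: (PATROL) → mode=ALIGN action=arm_extend
7. evContact: (ALIGN) → mode=RETURN action=arm_retract

final mode: RETURN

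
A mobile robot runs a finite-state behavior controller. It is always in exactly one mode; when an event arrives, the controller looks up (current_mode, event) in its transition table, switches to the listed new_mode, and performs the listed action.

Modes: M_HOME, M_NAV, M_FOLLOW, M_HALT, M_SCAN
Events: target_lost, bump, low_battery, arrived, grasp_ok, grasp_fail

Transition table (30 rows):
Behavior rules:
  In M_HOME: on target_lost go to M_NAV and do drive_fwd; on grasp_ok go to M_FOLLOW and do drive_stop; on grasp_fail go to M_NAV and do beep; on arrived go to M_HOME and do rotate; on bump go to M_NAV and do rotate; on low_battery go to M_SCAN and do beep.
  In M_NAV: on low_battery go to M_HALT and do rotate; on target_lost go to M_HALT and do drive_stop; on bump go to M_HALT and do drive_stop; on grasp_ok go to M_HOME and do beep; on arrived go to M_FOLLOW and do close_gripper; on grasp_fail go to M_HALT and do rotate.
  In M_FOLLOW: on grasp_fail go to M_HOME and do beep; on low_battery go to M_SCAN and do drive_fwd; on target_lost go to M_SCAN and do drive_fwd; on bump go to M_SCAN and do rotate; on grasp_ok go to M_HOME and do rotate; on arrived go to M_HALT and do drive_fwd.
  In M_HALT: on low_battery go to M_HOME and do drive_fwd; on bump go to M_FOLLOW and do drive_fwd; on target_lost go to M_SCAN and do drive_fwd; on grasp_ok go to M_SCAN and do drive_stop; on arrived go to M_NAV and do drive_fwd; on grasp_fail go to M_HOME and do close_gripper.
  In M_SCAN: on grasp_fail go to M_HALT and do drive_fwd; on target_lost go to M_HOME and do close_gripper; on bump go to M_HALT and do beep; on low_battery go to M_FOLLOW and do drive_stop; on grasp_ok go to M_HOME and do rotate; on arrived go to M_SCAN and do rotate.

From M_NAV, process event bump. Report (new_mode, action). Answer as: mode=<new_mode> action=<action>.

mode=M_HALT action=drive_stop

current mode = M_NAV; filter table to that mode:
  (M_NAV, low_battery) → (M_HALT, rotate)
  (M_NAV, target_lost) → (M_HALT, drive_stop)
  (M_NAV, bump) → (M_HALT, drive_stop)  ← event matches
  (M_NAV, grasp_ok) → (M_HOME, beep)
  (M_NAV, arrived) → (M_FOLLOW, close_gripper)
  (M_NAV, grasp_fail) → (M_HALT, rotate)
event = bump selects (M_HALT, drive_stop)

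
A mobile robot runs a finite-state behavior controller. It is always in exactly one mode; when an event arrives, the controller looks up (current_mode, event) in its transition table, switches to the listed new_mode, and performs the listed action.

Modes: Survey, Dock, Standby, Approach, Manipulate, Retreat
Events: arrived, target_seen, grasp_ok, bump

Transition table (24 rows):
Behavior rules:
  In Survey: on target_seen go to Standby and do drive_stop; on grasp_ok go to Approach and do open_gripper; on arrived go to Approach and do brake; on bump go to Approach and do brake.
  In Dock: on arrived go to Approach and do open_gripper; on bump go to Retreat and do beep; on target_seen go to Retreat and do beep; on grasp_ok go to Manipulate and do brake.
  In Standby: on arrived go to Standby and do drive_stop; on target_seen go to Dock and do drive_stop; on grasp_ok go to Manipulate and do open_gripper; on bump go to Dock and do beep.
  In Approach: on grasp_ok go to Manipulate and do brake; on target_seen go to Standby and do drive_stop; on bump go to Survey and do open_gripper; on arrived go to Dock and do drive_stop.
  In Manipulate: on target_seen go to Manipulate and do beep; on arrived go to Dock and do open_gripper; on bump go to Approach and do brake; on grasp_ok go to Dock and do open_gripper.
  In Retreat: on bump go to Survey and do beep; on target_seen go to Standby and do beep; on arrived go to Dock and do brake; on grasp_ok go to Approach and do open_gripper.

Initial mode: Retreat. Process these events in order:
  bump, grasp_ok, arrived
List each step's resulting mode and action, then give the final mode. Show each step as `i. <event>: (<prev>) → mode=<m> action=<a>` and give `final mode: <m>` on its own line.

1. bump: (Retreat) → mode=Survey action=beep
2. grasp_ok: (Survey) → mode=Approach action=open_gripper
3. arrived: (Approach) → mode=Dock action=drive_stop

final mode: Dock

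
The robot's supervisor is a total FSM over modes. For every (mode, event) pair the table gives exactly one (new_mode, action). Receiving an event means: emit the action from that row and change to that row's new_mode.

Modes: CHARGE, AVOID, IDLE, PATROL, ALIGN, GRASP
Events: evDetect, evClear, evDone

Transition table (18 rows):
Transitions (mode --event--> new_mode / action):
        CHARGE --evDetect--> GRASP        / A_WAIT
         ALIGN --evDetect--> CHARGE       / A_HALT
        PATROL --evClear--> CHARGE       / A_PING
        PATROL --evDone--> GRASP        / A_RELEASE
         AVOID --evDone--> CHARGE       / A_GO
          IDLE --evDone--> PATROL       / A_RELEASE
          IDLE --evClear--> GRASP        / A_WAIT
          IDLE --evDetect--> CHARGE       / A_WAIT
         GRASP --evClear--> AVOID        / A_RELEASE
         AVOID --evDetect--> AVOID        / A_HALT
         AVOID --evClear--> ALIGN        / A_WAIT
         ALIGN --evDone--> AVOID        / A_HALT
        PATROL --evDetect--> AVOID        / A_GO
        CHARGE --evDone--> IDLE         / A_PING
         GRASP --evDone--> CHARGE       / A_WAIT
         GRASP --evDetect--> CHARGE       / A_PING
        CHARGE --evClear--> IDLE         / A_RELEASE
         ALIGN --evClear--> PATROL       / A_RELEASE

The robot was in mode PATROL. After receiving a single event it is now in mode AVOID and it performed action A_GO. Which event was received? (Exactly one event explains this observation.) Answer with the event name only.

evDetect

try evDetect: (PATROL, evDetect) → (AVOID, A_GO)  ← matches
try evClear: (PATROL, evClear) → (CHARGE, A_PING)
try evDone: (PATROL, evDone) → (GRASP, A_RELEASE)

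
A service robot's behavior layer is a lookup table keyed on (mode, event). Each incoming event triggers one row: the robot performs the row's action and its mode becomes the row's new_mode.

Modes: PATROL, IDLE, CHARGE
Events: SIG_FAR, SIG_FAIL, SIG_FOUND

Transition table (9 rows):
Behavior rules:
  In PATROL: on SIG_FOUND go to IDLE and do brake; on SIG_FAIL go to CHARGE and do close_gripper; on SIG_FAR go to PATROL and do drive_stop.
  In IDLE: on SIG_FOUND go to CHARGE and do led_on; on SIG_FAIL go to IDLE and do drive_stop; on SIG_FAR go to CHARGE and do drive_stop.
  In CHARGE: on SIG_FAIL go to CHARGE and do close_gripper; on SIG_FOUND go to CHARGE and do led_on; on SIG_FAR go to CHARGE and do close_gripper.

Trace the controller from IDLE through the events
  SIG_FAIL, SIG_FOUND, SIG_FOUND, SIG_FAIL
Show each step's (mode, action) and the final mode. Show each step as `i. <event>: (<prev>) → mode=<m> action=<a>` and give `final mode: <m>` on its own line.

1. SIG_FAIL: (IDLE) → mode=IDLE action=drive_stop
2. SIG_FOUND: (IDLE) → mode=CHARGE action=led_on
3. SIG_FOUND: (CHARGE) → mode=CHARGE action=led_on
4. SIG_FAIL: (CHARGE) → mode=CHARGE action=close_gripper

final mode: CHARGE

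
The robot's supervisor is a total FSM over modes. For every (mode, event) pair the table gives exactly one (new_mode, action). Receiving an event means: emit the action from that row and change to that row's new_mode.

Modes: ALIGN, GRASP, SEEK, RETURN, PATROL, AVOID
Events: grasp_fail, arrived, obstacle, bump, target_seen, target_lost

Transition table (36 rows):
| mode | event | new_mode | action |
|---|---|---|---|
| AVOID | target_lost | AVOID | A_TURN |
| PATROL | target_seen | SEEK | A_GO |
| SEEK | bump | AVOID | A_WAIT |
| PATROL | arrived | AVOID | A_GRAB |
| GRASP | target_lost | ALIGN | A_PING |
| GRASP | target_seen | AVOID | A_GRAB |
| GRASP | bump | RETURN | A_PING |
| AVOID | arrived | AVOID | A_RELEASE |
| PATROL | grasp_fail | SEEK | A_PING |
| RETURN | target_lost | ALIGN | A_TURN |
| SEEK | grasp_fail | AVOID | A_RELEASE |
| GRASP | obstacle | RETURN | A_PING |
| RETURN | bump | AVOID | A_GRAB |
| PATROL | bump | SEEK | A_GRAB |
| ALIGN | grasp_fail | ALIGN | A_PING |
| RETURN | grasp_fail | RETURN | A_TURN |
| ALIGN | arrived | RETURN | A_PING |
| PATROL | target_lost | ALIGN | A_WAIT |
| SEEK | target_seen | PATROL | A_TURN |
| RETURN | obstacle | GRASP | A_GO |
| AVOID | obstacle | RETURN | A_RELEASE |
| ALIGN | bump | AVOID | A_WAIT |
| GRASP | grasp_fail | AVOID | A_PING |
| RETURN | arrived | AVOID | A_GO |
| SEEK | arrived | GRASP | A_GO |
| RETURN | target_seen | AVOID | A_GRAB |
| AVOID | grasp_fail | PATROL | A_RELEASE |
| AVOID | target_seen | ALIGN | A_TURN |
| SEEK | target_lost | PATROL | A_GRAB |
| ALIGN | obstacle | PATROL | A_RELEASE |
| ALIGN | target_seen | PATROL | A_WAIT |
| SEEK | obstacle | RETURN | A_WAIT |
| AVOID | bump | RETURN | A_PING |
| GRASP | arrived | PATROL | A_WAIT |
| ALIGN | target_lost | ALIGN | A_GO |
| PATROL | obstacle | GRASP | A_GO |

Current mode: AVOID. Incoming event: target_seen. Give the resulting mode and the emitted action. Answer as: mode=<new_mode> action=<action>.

mode=ALIGN action=A_TURN

current mode = AVOID; filter table to that mode:
  (AVOID, target_lost) → (AVOID, A_TURN)
  (AVOID, arrived) → (AVOID, A_RELEASE)
  (AVOID, obstacle) → (RETURN, A_RELEASE)
  (AVOID, grasp_fail) → (PATROL, A_RELEASE)
  (AVOID, target_seen) → (ALIGN, A_TURN)  ← event matches
  (AVOID, bump) → (RETURN, A_PING)
event = target_seen selects (ALIGN, A_TURN)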